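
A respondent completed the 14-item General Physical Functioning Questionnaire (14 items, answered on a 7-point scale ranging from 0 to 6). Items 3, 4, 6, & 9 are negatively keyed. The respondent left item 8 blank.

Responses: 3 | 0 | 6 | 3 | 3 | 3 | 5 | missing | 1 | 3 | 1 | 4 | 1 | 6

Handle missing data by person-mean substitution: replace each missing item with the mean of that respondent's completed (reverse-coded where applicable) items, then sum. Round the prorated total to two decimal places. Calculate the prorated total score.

39.85

Reverse-coded (reversed = (0+6) − raw = 6 − raw):
  item 3: 6 − 6 = 0
  item 4: 6 − 3 = 3
  item 6: 6 − 3 = 3
  item 9: 6 − 1 = 5
Completed scored items (13 of 14): 3, 0, 0, 3, 3, 3, 5, 5, 3, 1, 4, 1, 6; sum = 37.
Person mean = 37 / 13 ≈ 2.8462
Prorated total = (37 / 13) × 14 = 39.85 (to 2 dp)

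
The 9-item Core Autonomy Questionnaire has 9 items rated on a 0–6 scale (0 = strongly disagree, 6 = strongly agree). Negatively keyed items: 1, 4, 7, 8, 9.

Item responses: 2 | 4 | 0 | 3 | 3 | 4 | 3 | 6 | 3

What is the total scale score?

24

Negatively keyed items use 6 − raw:
  item 1: 6 − 2 = 4
  item 4: 6 − 3 = 3
  item 7: 6 − 3 = 3
  item 8: 6 − 6 = 0
  item 9: 6 − 3 = 3
Scored responses: 4, 4, 0, 3, 3, 4, 3, 0, 3
Total = 4 + 4 + 0 + 3 + 3 + 4 + 3 + 0 + 3 = 24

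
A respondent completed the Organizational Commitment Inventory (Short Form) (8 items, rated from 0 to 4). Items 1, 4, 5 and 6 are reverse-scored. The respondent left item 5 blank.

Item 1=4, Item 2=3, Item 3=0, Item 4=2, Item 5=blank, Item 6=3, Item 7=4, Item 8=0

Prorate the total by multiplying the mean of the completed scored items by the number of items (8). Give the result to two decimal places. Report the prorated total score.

Reverse-coded (reversed = (0+4) − raw = 4 − raw):
  item 1: 4 − 4 = 0
  item 4: 4 − 2 = 2
  item 6: 4 − 3 = 1
Completed scored items (7 of 8): 0, 3, 0, 2, 1, 4, 0; sum = 10.
Person mean = 10 / 7 ≈ 1.4286
Prorated total = (10 / 7) × 8 = 11.43 (to 2 dp)

11.43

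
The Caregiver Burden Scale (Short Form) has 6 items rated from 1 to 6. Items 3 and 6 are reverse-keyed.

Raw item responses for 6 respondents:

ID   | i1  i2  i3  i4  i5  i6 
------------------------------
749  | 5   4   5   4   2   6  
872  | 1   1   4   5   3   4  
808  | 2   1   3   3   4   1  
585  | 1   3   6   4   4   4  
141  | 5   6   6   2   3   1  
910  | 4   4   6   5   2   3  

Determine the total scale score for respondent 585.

16

Respondent 585 raw: 1, 3, 6, 4, 4, 4.
Reverse-coded (reverse-coded value = 7 − response):
  item 1: 1
  item 2: 3
  item 3: 7 − 6 = 1
  item 4: 4
  item 5: 4
  item 6: 7 − 4 = 3
Sum = 1 + 3 + 1 + 4 + 4 + 3 = 16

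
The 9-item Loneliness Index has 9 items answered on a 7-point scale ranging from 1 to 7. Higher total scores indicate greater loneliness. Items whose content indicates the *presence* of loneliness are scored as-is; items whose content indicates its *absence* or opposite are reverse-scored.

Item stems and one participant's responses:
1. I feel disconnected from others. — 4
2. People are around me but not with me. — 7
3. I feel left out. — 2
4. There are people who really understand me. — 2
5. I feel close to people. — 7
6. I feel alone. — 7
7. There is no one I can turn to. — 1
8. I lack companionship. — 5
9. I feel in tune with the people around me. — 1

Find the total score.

40

Items 4, 5, 9 describe the absence/opposite of loneliness → reverse-score.
on a 1–7 scale, reversed = 8 − raw.
  item 1: 4
  item 2: 7
  item 3: 2
  item 4: 8 − 2 = 6
  item 5: 8 − 7 = 1
  item 6: 7
  item 7: 1
  item 8: 5
  item 9: 8 − 1 = 7
Total = 4 + 7 + 2 + 6 + 1 + 7 + 1 + 5 + 7 = 40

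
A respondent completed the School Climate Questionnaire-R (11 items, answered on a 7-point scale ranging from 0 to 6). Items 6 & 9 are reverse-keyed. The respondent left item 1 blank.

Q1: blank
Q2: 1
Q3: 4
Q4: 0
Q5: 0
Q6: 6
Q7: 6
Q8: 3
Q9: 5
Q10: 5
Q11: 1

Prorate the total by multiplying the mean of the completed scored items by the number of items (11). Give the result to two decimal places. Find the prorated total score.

23.10

Reverse-coded (reverse-coded value = 6 − response):
  item 6: 6 − 6 = 0
  item 9: 6 − 5 = 1
Completed scored items (10 of 11): 1, 4, 0, 0, 0, 6, 3, 1, 5, 1; sum = 21.
Person mean = 21 / 10 ≈ 2.1000
Prorated total = (21 / 10) × 11 = 23.10 (to 2 dp)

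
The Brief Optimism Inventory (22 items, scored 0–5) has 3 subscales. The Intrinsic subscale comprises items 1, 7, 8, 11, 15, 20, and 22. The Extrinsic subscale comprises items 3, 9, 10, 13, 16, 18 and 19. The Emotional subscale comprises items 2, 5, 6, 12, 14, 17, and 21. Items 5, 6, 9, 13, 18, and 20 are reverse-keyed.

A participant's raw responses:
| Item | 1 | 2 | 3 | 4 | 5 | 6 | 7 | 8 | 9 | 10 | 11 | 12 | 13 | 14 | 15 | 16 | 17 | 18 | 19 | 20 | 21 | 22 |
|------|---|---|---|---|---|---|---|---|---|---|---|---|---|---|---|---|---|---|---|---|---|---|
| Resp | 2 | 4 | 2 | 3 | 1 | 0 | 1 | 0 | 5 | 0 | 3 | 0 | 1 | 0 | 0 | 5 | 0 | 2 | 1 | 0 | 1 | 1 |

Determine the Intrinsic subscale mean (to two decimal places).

1.71

Intrinsic items: 1, 7, 8, 11, 15, 20, 22.
Of these, item 20 is reverse-keyed; reverse-coded value = 5 − response.
  item 1: 2
  item 7: 1
  item 8: 0
  item 11: 3
  item 15: 0
  item 20: 5 − 0 = 5
  item 22: 1
Sum = 2 + 1 + 0 + 3 + 0 + 5 + 1 = 12
Mean = 12 / 7 = 1.71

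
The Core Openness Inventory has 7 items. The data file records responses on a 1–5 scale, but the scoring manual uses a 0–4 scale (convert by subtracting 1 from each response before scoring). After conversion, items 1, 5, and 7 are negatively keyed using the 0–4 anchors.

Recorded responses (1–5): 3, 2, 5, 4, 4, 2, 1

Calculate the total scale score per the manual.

16

Convert to 0–4: 2, 1, 4, 3, 3, 1, 0
Reverse-coded (reverse-coded value = 4 − response):
  item 1: 4 − 2 = 2
  item 5: 4 − 3 = 1
  item 7: 4 − 0 = 4
Scored: 2, 1, 4, 3, 1, 1, 4
Total = 16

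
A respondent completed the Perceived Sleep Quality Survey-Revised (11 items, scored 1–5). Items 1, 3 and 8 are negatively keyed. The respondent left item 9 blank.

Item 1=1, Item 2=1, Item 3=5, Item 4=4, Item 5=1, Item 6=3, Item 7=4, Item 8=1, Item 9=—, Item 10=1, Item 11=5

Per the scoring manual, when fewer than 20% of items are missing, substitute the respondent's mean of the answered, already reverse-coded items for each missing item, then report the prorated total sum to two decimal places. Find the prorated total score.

33.00

Reverse-coded (reversed = (1+5) − raw = 6 − raw):
  item 1: 6 − 1 = 5
  item 3: 6 − 5 = 1
  item 8: 6 − 1 = 5
Completed scored items (10 of 11): 5, 1, 1, 4, 1, 3, 4, 5, 1, 5; sum = 30.
Person mean = 30 / 10 ≈ 3.0000
Prorated total = (30 / 10) × 11 = 33.00 (to 2 dp)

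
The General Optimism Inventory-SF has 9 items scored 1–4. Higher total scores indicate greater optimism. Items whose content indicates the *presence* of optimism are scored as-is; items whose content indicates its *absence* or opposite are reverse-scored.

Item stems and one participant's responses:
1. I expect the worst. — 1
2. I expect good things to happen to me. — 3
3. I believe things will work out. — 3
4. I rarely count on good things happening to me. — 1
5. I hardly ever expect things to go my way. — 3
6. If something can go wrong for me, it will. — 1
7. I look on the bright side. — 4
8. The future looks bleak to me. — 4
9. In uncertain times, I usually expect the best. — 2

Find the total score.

27

Items 1, 4, 5, 6, 8 describe the absence/opposite of optimism → reverse-score.
reversed = (1+4) − raw = 5 − raw.
  item 1: 5 − 1 = 4
  item 2: 3
  item 3: 3
  item 4: 5 − 1 = 4
  item 5: 5 − 3 = 2
  item 6: 5 − 1 = 4
  item 7: 4
  item 8: 5 − 4 = 1
  item 9: 2
Total = 4 + 3 + 3 + 4 + 2 + 4 + 4 + 1 + 2 = 27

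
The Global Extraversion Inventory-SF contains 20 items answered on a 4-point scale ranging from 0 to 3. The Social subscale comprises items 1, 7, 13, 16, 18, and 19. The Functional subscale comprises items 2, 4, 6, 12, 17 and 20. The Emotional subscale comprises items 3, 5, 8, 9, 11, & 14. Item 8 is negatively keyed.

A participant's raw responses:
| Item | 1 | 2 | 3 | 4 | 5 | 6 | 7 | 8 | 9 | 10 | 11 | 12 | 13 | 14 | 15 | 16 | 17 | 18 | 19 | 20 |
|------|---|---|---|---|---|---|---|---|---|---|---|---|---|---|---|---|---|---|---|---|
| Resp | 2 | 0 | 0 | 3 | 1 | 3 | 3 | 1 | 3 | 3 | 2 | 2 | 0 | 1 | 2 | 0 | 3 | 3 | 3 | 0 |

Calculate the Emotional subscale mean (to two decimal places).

1.50

Emotional items: 3, 5, 8, 9, 11, 14.
Of these, item 8 is negatively keyed; on a 0–3 scale, reversed = 3 − raw.
  item 3: 0
  item 5: 1
  item 8: 3 − 1 = 2
  item 9: 3
  item 11: 2
  item 14: 1
Sum = 0 + 1 + 2 + 3 + 2 + 1 = 9
Mean = 9 / 6 = 1.50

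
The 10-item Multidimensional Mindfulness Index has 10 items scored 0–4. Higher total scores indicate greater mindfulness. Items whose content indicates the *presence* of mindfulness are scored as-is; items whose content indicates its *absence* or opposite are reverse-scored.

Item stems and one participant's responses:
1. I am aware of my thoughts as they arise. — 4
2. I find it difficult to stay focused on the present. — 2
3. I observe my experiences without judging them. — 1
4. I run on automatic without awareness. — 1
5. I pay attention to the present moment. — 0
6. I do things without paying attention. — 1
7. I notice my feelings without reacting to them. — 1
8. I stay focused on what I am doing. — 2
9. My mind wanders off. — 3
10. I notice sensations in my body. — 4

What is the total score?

Items 2, 4, 6, 9 describe the absence/opposite of mindfulness → reverse-score.
on a 0–4 scale, reversed = 4 − raw.
  item 1: 4
  item 2: 4 − 2 = 2
  item 3: 1
  item 4: 4 − 1 = 3
  item 5: 0
  item 6: 4 − 1 = 3
  item 7: 1
  item 8: 2
  item 9: 4 − 3 = 1
  item 10: 4
Total = 4 + 2 + 1 + 3 + 0 + 3 + 1 + 2 + 1 + 4 = 21

21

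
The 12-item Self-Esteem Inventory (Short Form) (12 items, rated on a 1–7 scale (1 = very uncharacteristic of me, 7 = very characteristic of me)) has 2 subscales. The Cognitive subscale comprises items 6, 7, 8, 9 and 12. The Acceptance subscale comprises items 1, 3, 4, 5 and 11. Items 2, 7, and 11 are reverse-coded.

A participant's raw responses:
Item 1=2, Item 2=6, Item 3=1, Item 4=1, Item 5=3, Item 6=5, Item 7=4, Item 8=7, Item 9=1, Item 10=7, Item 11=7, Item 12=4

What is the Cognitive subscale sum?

21

Cognitive items: 6, 7, 8, 9, 12.
Of these, item 7 is reverse-coded; on a 1–7 scale, reversed = 8 − raw.
  item 6: 5
  item 7: 8 − 4 = 4
  item 8: 7
  item 9: 1
  item 12: 4
Sum = 5 + 4 + 7 + 1 + 4 = 21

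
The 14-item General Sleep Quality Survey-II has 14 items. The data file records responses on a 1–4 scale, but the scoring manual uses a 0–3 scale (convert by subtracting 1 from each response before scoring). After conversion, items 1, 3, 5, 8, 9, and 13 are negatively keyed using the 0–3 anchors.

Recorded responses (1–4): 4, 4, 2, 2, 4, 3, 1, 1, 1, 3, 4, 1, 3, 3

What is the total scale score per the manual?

22

Convert to 0–3: 3, 3, 1, 1, 3, 2, 0, 0, 0, 2, 3, 0, 2, 2
Reverse-coded (on a 0–3 scale, reversed = 3 − raw):
  item 1: 3 − 3 = 0
  item 3: 3 − 1 = 2
  item 5: 3 − 3 = 0
  item 8: 3 − 0 = 3
  item 9: 3 − 0 = 3
  item 13: 3 − 2 = 1
Scored: 0, 3, 2, 1, 0, 2, 0, 3, 3, 2, 3, 0, 1, 2
Total = 22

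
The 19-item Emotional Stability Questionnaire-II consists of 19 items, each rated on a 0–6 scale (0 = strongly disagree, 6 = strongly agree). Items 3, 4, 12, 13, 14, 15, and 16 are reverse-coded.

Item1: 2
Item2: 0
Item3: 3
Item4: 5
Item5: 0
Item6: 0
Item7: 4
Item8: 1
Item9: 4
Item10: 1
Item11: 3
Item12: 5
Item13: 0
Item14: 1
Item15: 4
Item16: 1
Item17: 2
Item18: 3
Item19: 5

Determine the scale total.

48

Reverse-coded items (reverse-coded value = 6 − response):
  item 3: 6 − 3 = 3
  item 4: 6 − 5 = 1
  item 12: 6 − 5 = 1
  item 13: 6 − 0 = 6
  item 14: 6 − 1 = 5
  item 15: 6 − 4 = 2
  item 16: 6 − 1 = 5
After reverse-coding: 2, 0, 3, 1, 0, 0, 4, 1, 4, 1, 3, 1, 6, 5, 2, 5, 2, 3, 5
Total = 2 + 0 + 3 + 1 + 0 + 0 + 4 + 1 + 4 + 1 + 3 + 1 + 6 + 5 + 2 + 5 + 2 + 3 + 5 = 48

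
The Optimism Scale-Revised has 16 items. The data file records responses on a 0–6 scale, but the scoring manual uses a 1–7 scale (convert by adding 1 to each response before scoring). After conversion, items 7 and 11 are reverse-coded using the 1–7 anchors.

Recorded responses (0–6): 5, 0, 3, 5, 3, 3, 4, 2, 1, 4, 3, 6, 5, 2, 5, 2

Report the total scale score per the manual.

Convert to 1–7: 6, 1, 4, 6, 4, 4, 5, 3, 2, 5, 4, 7, 6, 3, 6, 3
Reverse-coded (reversed = (1+7) − raw = 8 − raw):
  item 7: 8 − 5 = 3
  item 11: 8 − 4 = 4
Scored: 6, 1, 4, 6, 4, 4, 3, 3, 2, 5, 4, 7, 6, 3, 6, 3
Total = 67

67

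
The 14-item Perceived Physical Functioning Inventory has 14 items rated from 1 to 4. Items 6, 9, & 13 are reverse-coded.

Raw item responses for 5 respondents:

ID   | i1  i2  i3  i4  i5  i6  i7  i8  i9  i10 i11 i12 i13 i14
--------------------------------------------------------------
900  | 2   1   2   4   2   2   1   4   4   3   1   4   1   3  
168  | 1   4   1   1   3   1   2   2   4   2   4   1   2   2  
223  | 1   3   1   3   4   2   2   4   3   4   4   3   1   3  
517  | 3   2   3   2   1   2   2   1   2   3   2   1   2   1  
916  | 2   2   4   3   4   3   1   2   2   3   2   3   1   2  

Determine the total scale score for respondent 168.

Respondent 168 raw: 1, 4, 1, 1, 3, 1, 2, 2, 4, 2, 4, 1, 2, 2.
Reverse-coded (reversed = (1+4) − raw = 5 − raw):
  item 1: 1
  item 2: 4
  item 3: 1
  item 4: 1
  item 5: 3
  item 6: 5 − 1 = 4
  item 7: 2
  item 8: 2
  item 9: 5 − 4 = 1
  item 10: 2
  item 11: 4
  item 12: 1
  item 13: 5 − 2 = 3
  item 14: 2
Sum = 1 + 4 + 1 + 1 + 3 + 4 + 2 + 2 + 1 + 2 + 4 + 1 + 3 + 2 = 31

31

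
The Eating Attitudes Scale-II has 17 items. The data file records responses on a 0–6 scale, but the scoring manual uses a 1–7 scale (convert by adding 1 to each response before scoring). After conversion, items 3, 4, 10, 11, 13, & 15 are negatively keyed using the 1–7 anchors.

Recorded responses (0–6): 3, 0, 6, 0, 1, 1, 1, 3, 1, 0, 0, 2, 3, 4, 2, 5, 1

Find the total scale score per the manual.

64

Convert to 1–7: 4, 1, 7, 1, 2, 2, 2, 4, 2, 1, 1, 3, 4, 5, 3, 6, 2
Reverse-coded (reverse-coded value = 8 − response):
  item 3: 8 − 7 = 1
  item 4: 8 − 1 = 7
  item 10: 8 − 1 = 7
  item 11: 8 − 1 = 7
  item 13: 8 − 4 = 4
  item 15: 8 − 3 = 5
Scored: 4, 1, 1, 7, 2, 2, 2, 4, 2, 7, 7, 3, 4, 5, 5, 6, 2
Total = 64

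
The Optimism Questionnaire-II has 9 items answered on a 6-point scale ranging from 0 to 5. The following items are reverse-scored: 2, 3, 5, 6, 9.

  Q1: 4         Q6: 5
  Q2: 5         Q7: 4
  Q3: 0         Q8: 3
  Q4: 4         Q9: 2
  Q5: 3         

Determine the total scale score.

25

Reversing items 2, 3, 5, 6, and 9 with 5 − raw:
Total = 4 + (5−5) + (5−0) + 4 + (5−3) + (5−5) + 4 + 3 + (5−2)
      = 4 + 0 + 5 + 4 + 2 + 0 + 4 + 3 + 3 = 25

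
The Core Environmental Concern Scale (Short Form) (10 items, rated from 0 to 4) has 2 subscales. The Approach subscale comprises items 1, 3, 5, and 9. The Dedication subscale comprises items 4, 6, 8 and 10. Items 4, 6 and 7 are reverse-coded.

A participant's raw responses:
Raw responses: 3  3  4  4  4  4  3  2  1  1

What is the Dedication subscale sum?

3

Dedication items: 4, 6, 8, 10.
Of these, items 4 & 6 are reverse-coded; reversed = (0+4) − raw = 4 − raw.
  item 4: 4 − 4 = 0
  item 6: 4 − 4 = 0
  item 8: 2
  item 10: 1
Sum = 0 + 0 + 2 + 1 = 3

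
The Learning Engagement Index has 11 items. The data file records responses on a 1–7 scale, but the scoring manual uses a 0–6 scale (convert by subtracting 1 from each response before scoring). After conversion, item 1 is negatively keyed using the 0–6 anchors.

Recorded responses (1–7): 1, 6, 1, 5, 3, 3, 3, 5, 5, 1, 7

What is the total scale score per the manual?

Convert to 0–6: 0, 5, 0, 4, 2, 2, 2, 4, 4, 0, 6
Reverse-coded (reverse-coded value = 6 − response):
  item 1: 6 − 0 = 6
Scored: 6, 5, 0, 4, 2, 2, 2, 4, 4, 0, 6
Total = 35

35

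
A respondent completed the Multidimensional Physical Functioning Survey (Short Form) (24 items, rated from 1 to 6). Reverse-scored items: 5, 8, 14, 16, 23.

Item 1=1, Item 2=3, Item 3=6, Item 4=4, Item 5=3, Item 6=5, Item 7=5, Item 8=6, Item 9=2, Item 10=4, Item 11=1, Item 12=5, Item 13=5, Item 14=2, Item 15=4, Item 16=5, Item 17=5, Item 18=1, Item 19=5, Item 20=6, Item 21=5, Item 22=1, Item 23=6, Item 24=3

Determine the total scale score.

84

Raw sum = 93. Reverse-scored items: 5, 8, 14, 16, 23; their raw sum = 22.
Each reversal replaces raw with 7 − raw, changing the total by 7 − 2·raw per item.
Total = 93 + 5·7 − 2·22 = 93 + 35 − 44 = 84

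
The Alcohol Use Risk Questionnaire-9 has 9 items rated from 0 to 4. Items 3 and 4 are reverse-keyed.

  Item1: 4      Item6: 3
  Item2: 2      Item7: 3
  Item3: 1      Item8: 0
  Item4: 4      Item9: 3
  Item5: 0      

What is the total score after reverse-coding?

Reversing items 3 and 4 with 4 − raw:
Total = 4 + 2 + (4−1) + (4−4) + 0 + 3 + 3 + 0 + 3
      = 4 + 2 + 3 + 0 + 0 + 3 + 3 + 0 + 3 = 18

18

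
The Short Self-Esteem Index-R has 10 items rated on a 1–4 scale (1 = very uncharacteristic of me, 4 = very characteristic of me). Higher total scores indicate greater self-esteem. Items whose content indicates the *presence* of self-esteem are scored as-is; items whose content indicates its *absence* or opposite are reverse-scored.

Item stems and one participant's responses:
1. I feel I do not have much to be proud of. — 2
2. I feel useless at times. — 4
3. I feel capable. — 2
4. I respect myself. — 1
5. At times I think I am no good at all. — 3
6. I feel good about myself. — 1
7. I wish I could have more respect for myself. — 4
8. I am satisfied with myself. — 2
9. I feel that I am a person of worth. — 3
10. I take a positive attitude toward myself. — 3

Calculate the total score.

19

Items 1, 2, 5, 7 describe the absence/opposite of self-esteem → reverse-score.
reverse-coded value = 5 − response.
  item 1: 5 − 2 = 3
  item 2: 5 − 4 = 1
  item 3: 2
  item 4: 1
  item 5: 5 − 3 = 2
  item 6: 1
  item 7: 5 − 4 = 1
  item 8: 2
  item 9: 3
  item 10: 3
Total = 3 + 1 + 2 + 1 + 2 + 1 + 1 + 2 + 3 + 3 = 19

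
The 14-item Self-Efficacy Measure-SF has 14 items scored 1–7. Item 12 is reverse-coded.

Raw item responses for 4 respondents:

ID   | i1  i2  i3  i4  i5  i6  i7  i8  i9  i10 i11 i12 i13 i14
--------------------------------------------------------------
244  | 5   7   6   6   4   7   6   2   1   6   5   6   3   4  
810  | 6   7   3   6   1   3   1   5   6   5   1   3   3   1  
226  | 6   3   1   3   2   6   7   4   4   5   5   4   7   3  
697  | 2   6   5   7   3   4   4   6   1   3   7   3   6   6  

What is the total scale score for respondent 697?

65

Respondent 697 raw: 2, 6, 5, 7, 3, 4, 4, 6, 1, 3, 7, 3, 6, 6.
Reverse-coded (reversed = (1+7) − raw = 8 − raw):
  item 1: 2
  item 2: 6
  item 3: 5
  item 4: 7
  item 5: 3
  item 6: 4
  item 7: 4
  item 8: 6
  item 9: 1
  item 10: 3
  item 11: 7
  item 12: 8 − 3 = 5
  item 13: 6
  item 14: 6
Sum = 2 + 6 + 5 + 7 + 3 + 4 + 4 + 6 + 1 + 3 + 7 + 5 + 6 + 6 = 65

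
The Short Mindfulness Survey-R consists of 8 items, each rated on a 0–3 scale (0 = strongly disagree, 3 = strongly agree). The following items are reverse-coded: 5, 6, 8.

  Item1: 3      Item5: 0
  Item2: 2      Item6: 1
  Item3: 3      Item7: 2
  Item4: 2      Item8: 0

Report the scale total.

20

Reverse-coded items use 3 − raw:
  item 5: 3 − 0 = 3
  item 6: 3 − 1 = 2
  item 8: 3 − 0 = 3
After reverse-coding: 3, 2, 3, 2, 3, 2, 2, 3
Total = 3 + 2 + 3 + 2 + 3 + 2 + 2 + 3 = 20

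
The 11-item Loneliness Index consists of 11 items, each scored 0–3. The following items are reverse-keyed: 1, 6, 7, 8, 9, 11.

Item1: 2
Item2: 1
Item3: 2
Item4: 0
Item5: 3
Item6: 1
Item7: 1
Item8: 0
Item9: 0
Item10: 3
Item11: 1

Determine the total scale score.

Reversing items 1, 6, 7, 8, 9 and 11 with 3 − raw:
Total = (3−2) + 1 + 2 + 0 + 3 + (3−1) + (3−1) + (3−0) + (3−0) + 3 + (3−1)
      = 1 + 1 + 2 + 0 + 3 + 2 + 2 + 3 + 3 + 3 + 2 = 22

22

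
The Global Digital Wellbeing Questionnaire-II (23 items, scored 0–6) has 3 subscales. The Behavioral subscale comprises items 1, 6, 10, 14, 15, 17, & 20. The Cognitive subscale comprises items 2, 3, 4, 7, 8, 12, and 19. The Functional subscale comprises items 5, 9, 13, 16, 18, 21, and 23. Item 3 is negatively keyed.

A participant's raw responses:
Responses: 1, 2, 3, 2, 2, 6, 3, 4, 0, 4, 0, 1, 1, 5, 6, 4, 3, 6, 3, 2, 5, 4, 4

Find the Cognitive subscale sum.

Cognitive items: 2, 3, 4, 7, 8, 12, 19.
Of these, item 3 is negatively keyed; on a 0–6 scale, reversed = 6 − raw.
  item 2: 2
  item 3: 6 − 3 = 3
  item 4: 2
  item 7: 3
  item 8: 4
  item 12: 1
  item 19: 3
Sum = 2 + 3 + 2 + 3 + 4 + 1 + 3 = 18

18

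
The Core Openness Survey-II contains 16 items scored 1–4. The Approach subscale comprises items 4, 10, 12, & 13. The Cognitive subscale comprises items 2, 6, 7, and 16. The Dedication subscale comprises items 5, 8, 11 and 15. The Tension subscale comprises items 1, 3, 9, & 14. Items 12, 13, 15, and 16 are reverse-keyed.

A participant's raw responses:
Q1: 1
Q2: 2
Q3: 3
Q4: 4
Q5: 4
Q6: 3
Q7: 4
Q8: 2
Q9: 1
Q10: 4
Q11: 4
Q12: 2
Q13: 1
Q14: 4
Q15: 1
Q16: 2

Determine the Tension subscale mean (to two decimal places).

2.25

Tension items: 1, 3, 9, 14.
  item 1: 1
  item 3: 3
  item 9: 1
  item 14: 4
Sum = 1 + 3 + 1 + 4 = 9
Mean = 9 / 4 = 2.25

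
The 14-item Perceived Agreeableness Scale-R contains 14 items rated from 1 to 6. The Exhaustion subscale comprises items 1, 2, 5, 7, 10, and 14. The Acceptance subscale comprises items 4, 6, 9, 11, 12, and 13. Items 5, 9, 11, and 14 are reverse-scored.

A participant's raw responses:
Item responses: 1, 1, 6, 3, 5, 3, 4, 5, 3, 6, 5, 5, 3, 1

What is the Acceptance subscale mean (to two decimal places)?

Acceptance items: 4, 6, 9, 11, 12, 13.
Of these, items 9 & 11 are reverse-scored; on a 1–6 scale, reversed = 7 − raw.
  item 4: 3
  item 6: 3
  item 9: 7 − 3 = 4
  item 11: 7 − 5 = 2
  item 12: 5
  item 13: 3
Sum = 3 + 3 + 4 + 2 + 5 + 3 = 20
Mean = 20 / 6 = 3.33

3.33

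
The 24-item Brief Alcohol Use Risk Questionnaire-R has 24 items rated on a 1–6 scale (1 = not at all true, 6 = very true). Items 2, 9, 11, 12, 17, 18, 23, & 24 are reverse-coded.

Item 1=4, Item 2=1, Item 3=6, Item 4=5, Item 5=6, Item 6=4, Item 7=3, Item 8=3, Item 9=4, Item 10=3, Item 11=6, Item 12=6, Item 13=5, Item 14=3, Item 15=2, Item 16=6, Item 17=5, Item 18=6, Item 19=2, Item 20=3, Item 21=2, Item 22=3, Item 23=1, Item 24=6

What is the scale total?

Apply reverse scoring (reversed = (1+6) − raw = 7 − raw):
  item 2: 7 − 1 = 6
  item 9: 7 − 4 = 3
  item 11: 7 − 6 = 1
  item 12: 7 − 6 = 1
  item 17: 7 − 5 = 2
  item 18: 7 − 6 = 1
  item 23: 7 − 1 = 6
  item 24: 7 − 6 = 1
Scored responses: 4, 6, 6, 5, 6, 4, 3, 3, 3, 3, 1, 1, 5, 3, 2, 6, 2, 1, 2, 3, 2, 3, 6, 1
Total = 4 + 6 + 6 + 5 + 6 + 4 + 3 + 3 + 3 + 3 + 1 + 1 + 5 + 3 + 2 + 6 + 2 + 1 + 2 + 3 + 2 + 3 + 6 + 1 = 81

81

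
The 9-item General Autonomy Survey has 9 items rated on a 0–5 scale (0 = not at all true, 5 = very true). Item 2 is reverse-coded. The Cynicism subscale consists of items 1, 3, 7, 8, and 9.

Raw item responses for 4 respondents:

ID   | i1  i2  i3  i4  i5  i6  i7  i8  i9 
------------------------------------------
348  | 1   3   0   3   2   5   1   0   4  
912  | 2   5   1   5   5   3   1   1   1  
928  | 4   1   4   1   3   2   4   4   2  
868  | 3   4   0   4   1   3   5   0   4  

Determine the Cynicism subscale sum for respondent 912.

Respondent 912 raw: 2, 5, 1, 5, 5, 3, 1, 1, 1.
Cynicism items: 1, 3, 7, 8, 9.
Reverse-coded (reversed = (0+5) − raw = 5 − raw):
  item 1: 2
  item 3: 1
  item 7: 1
  item 8: 1
  item 9: 1
Sum = 2 + 1 + 1 + 1 + 1 = 6

6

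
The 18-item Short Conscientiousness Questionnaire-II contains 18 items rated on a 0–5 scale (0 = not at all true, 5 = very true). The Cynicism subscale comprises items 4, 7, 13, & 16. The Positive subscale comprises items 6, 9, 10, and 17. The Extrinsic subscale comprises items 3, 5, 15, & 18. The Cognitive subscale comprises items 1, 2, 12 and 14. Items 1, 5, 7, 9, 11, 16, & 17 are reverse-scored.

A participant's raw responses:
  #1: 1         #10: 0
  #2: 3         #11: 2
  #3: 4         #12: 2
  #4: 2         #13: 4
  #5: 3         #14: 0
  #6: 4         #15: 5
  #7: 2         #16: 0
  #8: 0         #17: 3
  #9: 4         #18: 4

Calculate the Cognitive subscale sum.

Cognitive items: 1, 2, 12, 14.
Of these, item 1 is reverse-scored; on a 0–5 scale, reversed = 5 − raw.
  item 1: 5 − 1 = 4
  item 2: 3
  item 12: 2
  item 14: 0
Sum = 4 + 3 + 2 + 0 = 9

9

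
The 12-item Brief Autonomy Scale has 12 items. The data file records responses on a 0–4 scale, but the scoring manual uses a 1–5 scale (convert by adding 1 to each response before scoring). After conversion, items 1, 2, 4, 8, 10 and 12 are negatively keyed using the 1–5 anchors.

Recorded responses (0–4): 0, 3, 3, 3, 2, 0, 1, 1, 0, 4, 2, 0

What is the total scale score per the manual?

33

Convert to 1–5: 1, 4, 4, 4, 3, 1, 2, 2, 1, 5, 3, 1
Reverse-coded (reverse-coded value = 6 − response):
  item 1: 6 − 1 = 5
  item 2: 6 − 4 = 2
  item 4: 6 − 4 = 2
  item 8: 6 − 2 = 4
  item 10: 6 − 5 = 1
  item 12: 6 − 1 = 5
Scored: 5, 2, 4, 2, 3, 1, 2, 4, 1, 1, 3, 5
Total = 33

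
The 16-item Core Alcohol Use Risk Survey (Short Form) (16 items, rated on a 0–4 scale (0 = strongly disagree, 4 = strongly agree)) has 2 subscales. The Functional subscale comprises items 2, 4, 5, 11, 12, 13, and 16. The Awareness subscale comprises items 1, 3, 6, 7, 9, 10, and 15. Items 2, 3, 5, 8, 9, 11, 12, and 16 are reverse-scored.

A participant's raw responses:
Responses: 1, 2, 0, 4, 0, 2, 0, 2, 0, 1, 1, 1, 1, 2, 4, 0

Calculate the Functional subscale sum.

21

Functional items: 2, 4, 5, 11, 12, 13, 16.
Of these, items 2, 5, 11, 12, & 16 are reverse-scored; reversed = (0+4) − raw = 4 − raw.
  item 2: 4 − 2 = 2
  item 4: 4
  item 5: 4 − 0 = 4
  item 11: 4 − 1 = 3
  item 12: 4 − 1 = 3
  item 13: 1
  item 16: 4 − 0 = 4
Sum = 2 + 4 + 4 + 3 + 3 + 1 + 4 = 21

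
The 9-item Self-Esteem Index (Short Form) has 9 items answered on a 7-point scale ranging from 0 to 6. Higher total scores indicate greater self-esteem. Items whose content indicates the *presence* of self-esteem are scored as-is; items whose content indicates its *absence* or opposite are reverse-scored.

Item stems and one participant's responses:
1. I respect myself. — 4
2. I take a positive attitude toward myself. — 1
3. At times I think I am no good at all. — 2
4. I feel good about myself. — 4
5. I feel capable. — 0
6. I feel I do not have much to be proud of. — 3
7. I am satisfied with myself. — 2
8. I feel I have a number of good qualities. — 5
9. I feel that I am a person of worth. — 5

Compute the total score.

28

Items 3, 6 describe the absence/opposite of self-esteem → reverse-score.
on a 0–6 scale, reversed = 6 − raw.
  item 1: 4
  item 2: 1
  item 3: 6 − 2 = 4
  item 4: 4
  item 5: 0
  item 6: 6 − 3 = 3
  item 7: 2
  item 8: 5
  item 9: 5
Total = 4 + 1 + 4 + 4 + 0 + 3 + 2 + 5 + 5 = 28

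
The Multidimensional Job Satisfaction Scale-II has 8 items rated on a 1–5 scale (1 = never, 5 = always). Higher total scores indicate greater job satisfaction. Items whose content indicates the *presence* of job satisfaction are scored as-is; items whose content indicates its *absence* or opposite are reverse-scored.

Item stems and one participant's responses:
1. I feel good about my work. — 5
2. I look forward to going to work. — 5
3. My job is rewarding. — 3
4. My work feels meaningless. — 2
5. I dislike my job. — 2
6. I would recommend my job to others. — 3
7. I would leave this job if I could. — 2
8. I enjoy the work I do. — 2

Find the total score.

Items 4, 5, 7 describe the absence/opposite of job satisfaction → reverse-score.
reverse-coded value = 6 − response.
  item 1: 5
  item 2: 5
  item 3: 3
  item 4: 6 − 2 = 4
  item 5: 6 − 2 = 4
  item 6: 3
  item 7: 6 − 2 = 4
  item 8: 2
Total = 5 + 5 + 3 + 4 + 4 + 3 + 4 + 2 = 30

30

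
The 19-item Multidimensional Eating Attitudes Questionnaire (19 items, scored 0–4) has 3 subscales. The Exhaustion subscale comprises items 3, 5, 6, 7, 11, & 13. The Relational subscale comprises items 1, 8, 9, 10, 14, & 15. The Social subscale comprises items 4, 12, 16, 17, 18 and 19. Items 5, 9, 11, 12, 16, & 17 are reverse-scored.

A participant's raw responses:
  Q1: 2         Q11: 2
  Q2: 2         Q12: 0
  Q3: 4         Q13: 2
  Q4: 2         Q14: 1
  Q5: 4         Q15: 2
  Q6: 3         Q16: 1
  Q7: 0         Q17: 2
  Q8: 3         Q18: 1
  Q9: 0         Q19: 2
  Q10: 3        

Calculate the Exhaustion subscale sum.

11

Exhaustion items: 3, 5, 6, 7, 11, 13.
Of these, items 5 & 11 are reverse-scored; on a 0–4 scale, reversed = 4 − raw.
  item 3: 4
  item 5: 4 − 4 = 0
  item 6: 3
  item 7: 0
  item 11: 4 − 2 = 2
  item 13: 2
Sum = 4 + 0 + 3 + 0 + 2 + 2 = 11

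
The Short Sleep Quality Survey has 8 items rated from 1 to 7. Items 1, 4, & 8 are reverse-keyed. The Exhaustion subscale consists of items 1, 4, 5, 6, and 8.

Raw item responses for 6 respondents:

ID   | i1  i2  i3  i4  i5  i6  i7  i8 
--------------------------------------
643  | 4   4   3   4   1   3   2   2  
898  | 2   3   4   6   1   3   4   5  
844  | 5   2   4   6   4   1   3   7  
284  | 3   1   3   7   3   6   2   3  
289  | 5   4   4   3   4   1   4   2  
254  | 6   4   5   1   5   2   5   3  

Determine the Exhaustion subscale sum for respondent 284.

20

Respondent 284 raw: 3, 1, 3, 7, 3, 6, 2, 3.
Exhaustion items: 1, 4, 5, 6, 8.
Reverse-coded (on a 1–7 scale, reversed = 8 − raw):
  item 1: 8 − 3 = 5
  item 4: 8 − 7 = 1
  item 5: 3
  item 6: 6
  item 8: 8 − 3 = 5
Sum = 5 + 1 + 3 + 6 + 5 = 20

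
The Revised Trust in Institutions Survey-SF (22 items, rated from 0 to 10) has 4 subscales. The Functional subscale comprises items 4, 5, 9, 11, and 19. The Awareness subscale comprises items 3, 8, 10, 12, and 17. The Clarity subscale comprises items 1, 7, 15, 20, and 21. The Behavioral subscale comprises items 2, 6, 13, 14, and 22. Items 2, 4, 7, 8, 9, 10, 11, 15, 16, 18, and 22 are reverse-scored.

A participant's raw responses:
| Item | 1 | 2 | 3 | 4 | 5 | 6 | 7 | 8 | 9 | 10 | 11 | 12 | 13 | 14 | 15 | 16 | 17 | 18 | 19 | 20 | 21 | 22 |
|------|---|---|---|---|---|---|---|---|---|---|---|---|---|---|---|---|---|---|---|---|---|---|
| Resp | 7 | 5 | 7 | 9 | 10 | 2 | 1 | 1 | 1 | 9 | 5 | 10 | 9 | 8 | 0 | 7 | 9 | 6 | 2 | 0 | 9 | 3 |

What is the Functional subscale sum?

Functional items: 4, 5, 9, 11, 19.
Of these, items 4, 9 and 11 are reverse-scored; reverse-coded value = 10 − response.
  item 4: 10 − 9 = 1
  item 5: 10
  item 9: 10 − 1 = 9
  item 11: 10 − 5 = 5
  item 19: 2
Sum = 1 + 10 + 9 + 5 + 2 = 27

27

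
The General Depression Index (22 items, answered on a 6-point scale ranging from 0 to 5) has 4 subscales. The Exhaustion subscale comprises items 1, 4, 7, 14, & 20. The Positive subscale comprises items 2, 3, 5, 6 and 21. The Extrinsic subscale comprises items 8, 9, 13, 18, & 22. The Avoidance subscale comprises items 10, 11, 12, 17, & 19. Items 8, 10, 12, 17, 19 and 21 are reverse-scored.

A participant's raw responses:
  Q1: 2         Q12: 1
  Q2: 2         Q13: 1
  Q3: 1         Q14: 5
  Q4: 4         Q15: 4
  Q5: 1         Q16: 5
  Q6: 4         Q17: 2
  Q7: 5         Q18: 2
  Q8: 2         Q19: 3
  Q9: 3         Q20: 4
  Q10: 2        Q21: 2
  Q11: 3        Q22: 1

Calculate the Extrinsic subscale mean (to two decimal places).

2.00

Extrinsic items: 8, 9, 13, 18, 22.
Of these, item 8 is reverse-scored; on a 0–5 scale, reversed = 5 − raw.
  item 8: 5 − 2 = 3
  item 9: 3
  item 13: 1
  item 18: 2
  item 22: 1
Sum = 3 + 3 + 1 + 2 + 1 = 10
Mean = 10 / 5 = 2.00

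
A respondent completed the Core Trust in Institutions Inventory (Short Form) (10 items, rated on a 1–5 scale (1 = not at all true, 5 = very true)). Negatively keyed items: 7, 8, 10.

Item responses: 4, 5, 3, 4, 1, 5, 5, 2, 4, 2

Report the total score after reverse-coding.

Raw sum = 35. Negatively keyed items: 7, 8, 10; their raw sum = 9.
Each reversal replaces raw with 6 − raw, changing the total by 6 − 2·raw per item.
Total = 35 + 3·6 − 2·9 = 35 + 18 − 18 = 35

35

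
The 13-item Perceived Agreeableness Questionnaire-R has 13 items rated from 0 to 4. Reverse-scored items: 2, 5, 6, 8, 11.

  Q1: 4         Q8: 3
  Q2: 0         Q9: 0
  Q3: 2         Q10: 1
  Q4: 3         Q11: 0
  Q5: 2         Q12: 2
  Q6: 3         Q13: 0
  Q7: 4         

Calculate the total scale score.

Raw sum = 24. Reverse-scored items: 2, 5, 6, 8, 11; their raw sum = 8.
Each reversal replaces raw with 4 − raw, changing the total by 4 − 2·raw per item.
Total = 24 + 5·4 − 2·8 = 24 + 20 − 16 = 28

28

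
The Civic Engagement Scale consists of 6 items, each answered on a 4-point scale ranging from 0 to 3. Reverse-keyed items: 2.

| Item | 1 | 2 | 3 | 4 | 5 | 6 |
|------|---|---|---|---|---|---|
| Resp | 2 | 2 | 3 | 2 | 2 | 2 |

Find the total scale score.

12

Raw sum = 13. Reverse-keyed items: 2; their raw sum = 2.
Each reversal replaces raw with 3 − raw, changing the total by 3 − 2·raw per item.
Total = 13 + 1·3 − 2·2 = 13 + 3 − 4 = 12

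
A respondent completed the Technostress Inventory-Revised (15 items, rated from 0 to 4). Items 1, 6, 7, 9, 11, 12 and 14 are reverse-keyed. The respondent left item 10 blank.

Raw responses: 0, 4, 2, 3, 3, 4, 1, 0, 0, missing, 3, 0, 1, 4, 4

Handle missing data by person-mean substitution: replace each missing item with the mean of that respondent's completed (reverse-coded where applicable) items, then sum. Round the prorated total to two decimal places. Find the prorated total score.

35.36

Reverse-coded (on a 0–4 scale, reversed = 4 − raw):
  item 1: 4 − 0 = 4
  item 6: 4 − 4 = 0
  item 7: 4 − 1 = 3
  item 9: 4 − 0 = 4
  item 11: 4 − 3 = 1
  item 12: 4 − 0 = 4
  item 14: 4 − 4 = 0
Completed scored items (14 of 15): 4, 4, 2, 3, 3, 0, 3, 0, 4, 1, 4, 1, 0, 4; sum = 33.
Person mean = 33 / 14 ≈ 2.3571
Prorated total = (33 / 14) × 15 = 35.36 (to 2 dp)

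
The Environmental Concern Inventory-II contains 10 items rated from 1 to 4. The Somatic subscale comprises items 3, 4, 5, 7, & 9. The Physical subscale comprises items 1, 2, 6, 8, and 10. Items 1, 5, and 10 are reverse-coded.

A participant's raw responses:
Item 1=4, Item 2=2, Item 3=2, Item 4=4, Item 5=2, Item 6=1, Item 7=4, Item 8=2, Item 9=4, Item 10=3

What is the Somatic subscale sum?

17

Somatic items: 3, 4, 5, 7, 9.
Of these, item 5 is reverse-coded; reversed = (1+4) − raw = 5 − raw.
  item 3: 2
  item 4: 4
  item 5: 5 − 2 = 3
  item 7: 4
  item 9: 4
Sum = 2 + 4 + 3 + 4 + 4 = 17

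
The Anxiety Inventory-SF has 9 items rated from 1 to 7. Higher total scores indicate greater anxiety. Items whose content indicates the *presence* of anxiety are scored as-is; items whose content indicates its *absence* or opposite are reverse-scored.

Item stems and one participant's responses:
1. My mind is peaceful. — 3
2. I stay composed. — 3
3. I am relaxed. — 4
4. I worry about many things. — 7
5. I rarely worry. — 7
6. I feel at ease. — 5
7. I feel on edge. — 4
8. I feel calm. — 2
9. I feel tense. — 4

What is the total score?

39

Items 1, 2, 3, 5, 6, 8 describe the absence/opposite of anxiety → reverse-score.
reverse-coded value = 8 − response.
  item 1: 8 − 3 = 5
  item 2: 8 − 3 = 5
  item 3: 8 − 4 = 4
  item 4: 7
  item 5: 8 − 7 = 1
  item 6: 8 − 5 = 3
  item 7: 4
  item 8: 8 − 2 = 6
  item 9: 4
Total = 5 + 5 + 4 + 7 + 1 + 3 + 4 + 6 + 4 = 39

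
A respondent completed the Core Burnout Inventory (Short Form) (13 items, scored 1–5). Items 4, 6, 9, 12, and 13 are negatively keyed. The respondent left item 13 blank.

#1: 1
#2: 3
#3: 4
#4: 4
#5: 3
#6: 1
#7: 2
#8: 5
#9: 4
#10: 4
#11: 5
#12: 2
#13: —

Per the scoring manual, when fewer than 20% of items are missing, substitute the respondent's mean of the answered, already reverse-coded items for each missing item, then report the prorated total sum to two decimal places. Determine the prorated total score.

43.33

Reverse-coded (on a 1–5 scale, reversed = 6 − raw):
  item 4: 6 − 4 = 2
  item 6: 6 − 1 = 5
  item 9: 6 − 4 = 2
  item 12: 6 − 2 = 4
Completed scored items (12 of 13): 1, 3, 4, 2, 3, 5, 2, 5, 2, 4, 5, 4; sum = 40.
Person mean = 40 / 12 ≈ 3.3333
Prorated total = (40 / 12) × 13 = 43.33 (to 2 dp)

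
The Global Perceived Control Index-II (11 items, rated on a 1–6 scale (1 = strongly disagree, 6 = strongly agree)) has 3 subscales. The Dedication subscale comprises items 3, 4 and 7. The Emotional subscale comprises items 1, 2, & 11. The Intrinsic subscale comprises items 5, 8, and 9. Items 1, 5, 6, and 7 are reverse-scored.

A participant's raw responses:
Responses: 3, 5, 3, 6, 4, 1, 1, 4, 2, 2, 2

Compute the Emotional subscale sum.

11

Emotional items: 1, 2, 11.
Of these, item 1 is reverse-scored; reverse-coded value = 7 − response.
  item 1: 7 − 3 = 4
  item 2: 5
  item 11: 2
Sum = 4 + 5 + 2 = 11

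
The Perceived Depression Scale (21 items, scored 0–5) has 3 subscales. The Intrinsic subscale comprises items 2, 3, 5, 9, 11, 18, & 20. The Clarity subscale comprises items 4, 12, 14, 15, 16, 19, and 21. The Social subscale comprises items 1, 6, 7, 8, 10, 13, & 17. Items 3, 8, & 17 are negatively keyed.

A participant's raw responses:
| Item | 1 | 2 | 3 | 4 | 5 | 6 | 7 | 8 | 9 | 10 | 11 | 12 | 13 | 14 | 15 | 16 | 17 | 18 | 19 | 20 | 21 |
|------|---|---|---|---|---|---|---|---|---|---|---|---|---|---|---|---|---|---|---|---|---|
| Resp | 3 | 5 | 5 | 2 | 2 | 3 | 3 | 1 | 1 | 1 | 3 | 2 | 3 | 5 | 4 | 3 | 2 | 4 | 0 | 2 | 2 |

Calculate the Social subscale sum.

Social items: 1, 6, 7, 8, 10, 13, 17.
Of these, items 8 & 17 are negatively keyed; reversed = (0+5) − raw = 5 − raw.
  item 1: 3
  item 6: 3
  item 7: 3
  item 8: 5 − 1 = 4
  item 10: 1
  item 13: 3
  item 17: 5 − 2 = 3
Sum = 3 + 3 + 3 + 4 + 1 + 3 + 3 = 20

20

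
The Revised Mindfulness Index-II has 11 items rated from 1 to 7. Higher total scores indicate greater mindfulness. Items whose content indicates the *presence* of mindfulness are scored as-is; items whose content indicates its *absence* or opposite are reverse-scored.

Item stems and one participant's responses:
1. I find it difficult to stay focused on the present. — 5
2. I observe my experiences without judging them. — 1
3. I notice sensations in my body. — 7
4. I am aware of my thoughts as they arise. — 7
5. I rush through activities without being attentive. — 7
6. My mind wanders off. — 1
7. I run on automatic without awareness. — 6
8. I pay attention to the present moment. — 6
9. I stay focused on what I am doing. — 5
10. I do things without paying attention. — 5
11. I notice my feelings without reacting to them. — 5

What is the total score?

Items 1, 5, 6, 7, 10 describe the absence/opposite of mindfulness → reverse-score.
on a 1–7 scale, reversed = 8 − raw.
  item 1: 8 − 5 = 3
  item 2: 1
  item 3: 7
  item 4: 7
  item 5: 8 − 7 = 1
  item 6: 8 − 1 = 7
  item 7: 8 − 6 = 2
  item 8: 6
  item 9: 5
  item 10: 8 − 5 = 3
  item 11: 5
Total = 3 + 1 + 7 + 7 + 1 + 7 + 2 + 6 + 5 + 3 + 5 = 47

47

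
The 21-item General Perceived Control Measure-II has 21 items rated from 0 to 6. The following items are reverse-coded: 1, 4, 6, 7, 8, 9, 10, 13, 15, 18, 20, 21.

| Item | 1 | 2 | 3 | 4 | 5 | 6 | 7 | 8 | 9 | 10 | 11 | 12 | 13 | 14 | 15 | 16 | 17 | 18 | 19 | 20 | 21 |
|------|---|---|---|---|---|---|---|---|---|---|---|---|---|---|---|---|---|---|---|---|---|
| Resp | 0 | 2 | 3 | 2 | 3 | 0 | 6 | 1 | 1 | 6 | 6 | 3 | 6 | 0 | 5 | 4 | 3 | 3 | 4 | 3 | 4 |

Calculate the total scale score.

Apply reverse scoring (reverse-coded value = 6 − response):
  item 1: 6 − 0 = 6
  item 4: 6 − 2 = 4
  item 6: 6 − 0 = 6
  item 7: 6 − 6 = 0
  item 8: 6 − 1 = 5
  item 9: 6 − 1 = 5
  item 10: 6 − 6 = 0
  item 13: 6 − 6 = 0
  item 15: 6 − 5 = 1
  item 18: 6 − 3 = 3
  item 20: 6 − 3 = 3
  item 21: 6 − 4 = 2
Scored responses: 6, 2, 3, 4, 3, 6, 0, 5, 5, 0, 6, 3, 0, 0, 1, 4, 3, 3, 4, 3, 2
Total = 6 + 2 + 3 + 4 + 3 + 6 + 0 + 5 + 5 + 0 + 6 + 3 + 0 + 0 + 1 + 4 + 3 + 3 + 4 + 3 + 2 = 63

63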